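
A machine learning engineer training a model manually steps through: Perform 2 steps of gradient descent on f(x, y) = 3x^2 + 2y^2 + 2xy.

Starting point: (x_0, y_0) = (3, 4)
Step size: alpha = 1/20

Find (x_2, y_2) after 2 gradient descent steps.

f(x,y) = 3x^2 + 2y^2 + 2xy
grad_x = 6x + 2y, grad_y = 4y + 2x
Step 1: grad = (26, 22), (17/10, 29/10)
Step 2: grad = (16, 15), (9/10, 43/20)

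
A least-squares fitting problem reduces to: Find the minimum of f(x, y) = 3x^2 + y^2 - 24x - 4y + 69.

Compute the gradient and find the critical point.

f(x,y) = 3x^2 + y^2 - 24x - 4y + 69
df/dx = 6x + (-24) = 0  =>  x = 4
df/dy = 2y + (-4) = 0  =>  y = 2
f(4, 2) = 3*(4)^2 + 1*(2)^2 + -24*(4) + -4*(2) + 69 = 17
Hessian is diagonal with entries 6, 2 > 0, so this is a minimum.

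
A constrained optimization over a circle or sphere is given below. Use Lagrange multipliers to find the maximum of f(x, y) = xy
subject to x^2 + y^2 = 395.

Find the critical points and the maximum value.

Lagrange conditions: y = 2*lambda*x and x = 2*lambda*y
If x = 0 then y = 0, violating the constraint, so x, y != 0.
Dividing: y/x = x/y => x^2 = y^2 => y = x or y = -x
Constraint: 2x^2 = 395 => x^2 = 395/2 => x = +/-sqrt(395/2)
Critical points: (sqrt(395/2), sqrt(395/2)), (-sqrt(395/2), -sqrt(395/2)), (sqrt(395/2), -sqrt(395/2)), (-sqrt(395/2), sqrt(395/2))
  y = x:  xy = x^2 = 395/2  at (sqrt(395/2), sqrt(395/2)) and (-sqrt(395/2), -sqrt(395/2))
  y = -x: xy = -x^2 = -395/2 at (sqrt(395/2), -sqrt(395/2)) and (-sqrt(395/2), sqrt(395/2))
Maximum xy = 395/2 at (sqrt(395/2), sqrt(395/2)) and (-sqrt(395/2), -sqrt(395/2))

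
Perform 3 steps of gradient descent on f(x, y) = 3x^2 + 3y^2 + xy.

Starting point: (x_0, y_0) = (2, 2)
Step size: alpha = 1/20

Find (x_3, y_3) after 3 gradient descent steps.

f(x,y) = 3x^2 + 3y^2 + xy
grad_x = 6x + 1y, grad_y = 6y + 1x
Step 1: grad = (14, 14), (13/10, 13/10)
Step 2: grad = (91/10, 91/10), (169/200, 169/200)
Step 3: grad = (1183/200, 1183/200), (2197/4000, 2197/4000)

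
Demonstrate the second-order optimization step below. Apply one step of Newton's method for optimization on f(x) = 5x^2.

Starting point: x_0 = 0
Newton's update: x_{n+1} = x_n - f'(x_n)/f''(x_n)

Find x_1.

f(x) = 5x^2
f'(x) = 10x + (0), f''(x) = 10
Newton step: x_1 = x_0 - f'(x_0)/f''(x_0)
f'(0) = 0
x_1 = 0 - 0/10 = 0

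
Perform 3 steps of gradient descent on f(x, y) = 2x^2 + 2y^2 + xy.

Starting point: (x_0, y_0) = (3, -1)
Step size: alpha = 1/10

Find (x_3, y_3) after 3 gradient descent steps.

f(x,y) = 2x^2 + 2y^2 + xy
grad_x = 4x + 1y, grad_y = 4y + 1x
Step 1: grad = (11, -1), (19/10, -9/10)
Step 2: grad = (67/10, -17/10), (123/100, -73/100)
Step 3: grad = (419/100, -169/100), (811/1000, -561/1000)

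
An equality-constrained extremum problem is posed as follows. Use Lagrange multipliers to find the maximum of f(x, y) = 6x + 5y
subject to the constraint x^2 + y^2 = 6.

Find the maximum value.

Set up Lagrange conditions: grad f = lambda * grad g
  6 = 2*lambda*x
  5 = 2*lambda*y
From these: x/y = 6/5, so x = 6t, y = 5t for some t.
Substitute into constraint: (6t)^2 + (5t)^2 = 6
  t^2 * 61 = 6
  t = sqrt(6/61)
Maximum = 6*x + 5*y = (6^2 + 5^2)*t = 61 * sqrt(6/61) = sqrt(366)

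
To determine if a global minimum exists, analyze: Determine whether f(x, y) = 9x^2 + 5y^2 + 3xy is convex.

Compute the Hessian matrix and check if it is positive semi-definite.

f(x,y) = 9x^2 + 5y^2 + 3xy
Hessian H = [[18, 3], [3, 10]]
trace(H) = 28, det(H) = 171
Eigenvalues: (28 +/- sqrt(100)) / 2 = 19, 9
Since both eigenvalues > 0, f is convex.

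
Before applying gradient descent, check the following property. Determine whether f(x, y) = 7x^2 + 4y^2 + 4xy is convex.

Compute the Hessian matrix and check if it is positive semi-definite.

f(x,y) = 7x^2 + 4y^2 + 4xy
Hessian H = [[14, 4], [4, 8]]
trace(H) = 22, det(H) = 96
Eigenvalues: (22 +/- sqrt(100)) / 2 = 16, 6
Since both eigenvalues > 0, f is convex.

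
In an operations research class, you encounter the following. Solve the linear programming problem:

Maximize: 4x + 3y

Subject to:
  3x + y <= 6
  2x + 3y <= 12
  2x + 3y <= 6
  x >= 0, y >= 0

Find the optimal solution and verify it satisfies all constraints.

Feasible vertices: (0, 0), (0, 2), (12/7, 6/7), (2, 0)
Objective 4x + 3y at each vertex:
  (0, 0): 0
  (0, 2): 6
  (12/7, 6/7): 66/7
  (2, 0): 8
Maximum is 66/7 at (12/7, 6/7).
Verify constraints at (x, y) = (12/7, 6/7):
  3*(12/7) + 1*(6/7) = 6 <= 6 (active)
  2*(12/7) + 3*(6/7) = 6 <= 12
  2*(12/7) + 3*(6/7) = 6 <= 6 (active)
  x = 12/7 >= 0, y = 6/7 >= 0. All constraints satisfied.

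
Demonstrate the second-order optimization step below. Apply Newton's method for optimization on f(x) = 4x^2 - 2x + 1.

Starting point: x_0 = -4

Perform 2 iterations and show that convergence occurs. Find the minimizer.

f(x) = 4x^2 - 2x + 1, f'(x) = 8x + (-2), f''(x) = 8
Step 1: f'(-4) = -34, x_1 = -4 - -34/8 = 1/4
Step 2: f'(1/4) = 0, x_2 = 1/4 (converged)
Newton's method converges in 1 step for quadratics.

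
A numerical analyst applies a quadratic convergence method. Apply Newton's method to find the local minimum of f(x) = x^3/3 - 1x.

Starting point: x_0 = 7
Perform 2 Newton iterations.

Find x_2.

f(x) = x^3/3 - 1x
f'(x) = x^2 - 1, f''(x) = 2x
Newton update: x_{n+1} = x_n - (x_n^2 - 1)/(2*x_n)
Step 1: x_0 = 7, f'=48, f''=14, x_1 = 25/7
Step 2: x_1 = 25/7, f'=576/49, f''=50/7, x_2 = 337/175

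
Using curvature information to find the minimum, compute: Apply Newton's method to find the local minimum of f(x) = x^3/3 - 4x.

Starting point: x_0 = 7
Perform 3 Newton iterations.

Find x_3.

f(x) = x^3/3 - 4x
f'(x) = x^2 - 4, f''(x) = 2x
Newton update: x_{n+1} = x_n - (x_n^2 - 4)/(2*x_n)
Step 1: x_0 = 7, f'=45, f''=14, x_1 = 53/14
Step 2: x_1 = 53/14, f'=2025/196, f''=53/7, x_2 = 3593/1484
Step 3: x_2 = 3593/1484, f'=4100625/2202256, f''=3593/742, x_3 = 21718673/10664024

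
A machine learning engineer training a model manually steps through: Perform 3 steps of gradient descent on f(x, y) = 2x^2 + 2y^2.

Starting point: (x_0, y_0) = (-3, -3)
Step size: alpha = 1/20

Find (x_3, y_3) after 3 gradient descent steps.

f(x,y) = 2x^2 + 2y^2
grad_x = 4x + 0y, grad_y = 4y + 0x
Step 1: grad = (-12, -12), (-12/5, -12/5)
Step 2: grad = (-48/5, -48/5), (-48/25, -48/25)
Step 3: grad = (-192/25, -192/25), (-192/125, -192/125)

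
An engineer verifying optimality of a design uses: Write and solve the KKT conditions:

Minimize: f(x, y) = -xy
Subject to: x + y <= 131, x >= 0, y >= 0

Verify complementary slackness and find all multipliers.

Problem: min -xy s.t. x + y <= 131 (multiplier lambda), x >= 0 (mu_x), y >= 0 (mu_y)
KKT stationarity: -y + lambda - mu_x = 0, -x + lambda - mu_y = 0, with lambda, mu_x, mu_y >= 0
Complementary slackness: lambda*(x + y - 131) = 0, mu_x*x = 0, mu_y*y = 0
If lambda = 0: y = -mu_x <= 0 and x = -mu_y <= 0 force x = y = 0 with f = 0; but x = y = 131/2 is feasible with f = -17161/4 < 0, so this is not the minimum. Hence lambda > 0 and x + y = 131.
Try x > 0, y > 0 (so mu_x = mu_y = 0): y = lambda, x = lambda => x = y = lambda
x + y = 131 => 2*lambda = 131 => lambda = 131/2
x* = y* = 131/2 > 0, consistent with mu_x = mu_y = 0.
(Any feasible point with x = 0 or y = 0 has f = 0 > -17161/4, so the minimum is not on those boundaries.)
min(-xy) = -17161/4 (i.e. max xy = 17161/4)
Multipliers: lambda = 131/2, mu_x = 0, mu_y = 0
Complementary slackness: lambda*(x + y - 131) = 131/2*(131/2 + 131/2 - 131) = 0, mu_x*x = 0*131/2 = 0, mu_y*y = 0*131/2 = 0. Satisfied.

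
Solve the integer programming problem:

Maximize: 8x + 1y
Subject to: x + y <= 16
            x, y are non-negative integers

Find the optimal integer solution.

Objective: 8x + 1y, constraint: x + y <= 16
Coefficient of x is 8 >= coefficient of y is 1, so allocate the entire budget to x.
Optimal: x = 16, y = 0, value = 128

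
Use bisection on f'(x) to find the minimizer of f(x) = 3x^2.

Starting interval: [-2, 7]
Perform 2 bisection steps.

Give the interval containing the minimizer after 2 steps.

Finding critical point of f(x) = 3x^2 using bisection on f'(x) = 6x + 0.
f'(x) = 0 when x = 0.
Starting interval: [-2, 7]
Step 1: mid = 5/2, f'(mid) = 15, new interval = [-2, 5/2]
Step 2: mid = 1/4, f'(mid) = 3/2, new interval = [-2, 1/4]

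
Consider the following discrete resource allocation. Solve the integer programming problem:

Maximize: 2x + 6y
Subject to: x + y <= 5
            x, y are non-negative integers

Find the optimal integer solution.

Objective: 2x + 6y, constraint: x + y <= 5
Coefficient of y is 6 > coefficient of x is 2, so allocate the entire budget to y.
Optimal: x = 0, y = 5, value = 30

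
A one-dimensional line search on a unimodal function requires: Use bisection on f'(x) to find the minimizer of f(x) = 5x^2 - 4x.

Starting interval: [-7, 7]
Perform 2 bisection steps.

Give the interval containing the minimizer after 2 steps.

Finding critical point of f(x) = 5x^2 - 4x using bisection on f'(x) = 10x + -4.
f'(x) = 0 when x = 2/5.
Starting interval: [-7, 7]
Step 1: mid = 0, f'(mid) = -4, new interval = [0, 7]
Step 2: mid = 7/2, f'(mid) = 31, new interval = [0, 7/2]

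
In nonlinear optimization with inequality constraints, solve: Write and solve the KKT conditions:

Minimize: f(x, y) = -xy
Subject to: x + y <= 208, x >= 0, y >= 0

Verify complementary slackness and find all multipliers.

Problem: min -xy s.t. x + y <= 208 (multiplier lambda), x >= 0 (mu_x), y >= 0 (mu_y)
KKT stationarity: -y + lambda - mu_x = 0, -x + lambda - mu_y = 0, with lambda, mu_x, mu_y >= 0
Complementary slackness: lambda*(x + y - 208) = 0, mu_x*x = 0, mu_y*y = 0
If lambda = 0: y = -mu_x <= 0 and x = -mu_y <= 0 force x = y = 0 with f = 0; but x = y = 104 is feasible with f = -10816 < 0, so this is not the minimum. Hence lambda > 0 and x + y = 208.
Try x > 0, y > 0 (so mu_x = mu_y = 0): y = lambda, x = lambda => x = y = lambda
x + y = 208 => 2*lambda = 208 => lambda = 104
x* = y* = 104 > 0, consistent with mu_x = mu_y = 0.
(Any feasible point with x = 0 or y = 0 has f = 0 > -10816, so the minimum is not on those boundaries.)
min(-xy) = -10816 (i.e. max xy = 10816)
Multipliers: lambda = 104, mu_x = 0, mu_y = 0
Complementary slackness: lambda*(x + y - 208) = 104*(104 + 104 - 208) = 0, mu_x*x = 0*104 = 0, mu_y*y = 0*104 = 0. Satisfied.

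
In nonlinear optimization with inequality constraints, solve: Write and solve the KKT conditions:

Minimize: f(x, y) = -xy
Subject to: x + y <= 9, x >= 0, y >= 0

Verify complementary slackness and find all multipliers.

Problem: min -xy s.t. x + y <= 9 (multiplier lambda), x >= 0 (mu_x), y >= 0 (mu_y)
KKT stationarity: -y + lambda - mu_x = 0, -x + lambda - mu_y = 0, with lambda, mu_x, mu_y >= 0
Complementary slackness: lambda*(x + y - 9) = 0, mu_x*x = 0, mu_y*y = 0
If lambda = 0: y = -mu_x <= 0 and x = -mu_y <= 0 force x = y = 0 with f = 0; but x = y = 9/2 is feasible with f = -81/4 < 0, so this is not the minimum. Hence lambda > 0 and x + y = 9.
Try x > 0, y > 0 (so mu_x = mu_y = 0): y = lambda, x = lambda => x = y = lambda
x + y = 9 => 2*lambda = 9 => lambda = 9/2
x* = y* = 9/2 > 0, consistent with mu_x = mu_y = 0.
(Any feasible point with x = 0 or y = 0 has f = 0 > -81/4, so the minimum is not on those boundaries.)
min(-xy) = -81/4 (i.e. max xy = 81/4)
Multipliers: lambda = 9/2, mu_x = 0, mu_y = 0
Complementary slackness: lambda*(x + y - 9) = 9/2*(9/2 + 9/2 - 9) = 0, mu_x*x = 0*9/2 = 0, mu_y*y = 0*9/2 = 0. Satisfied.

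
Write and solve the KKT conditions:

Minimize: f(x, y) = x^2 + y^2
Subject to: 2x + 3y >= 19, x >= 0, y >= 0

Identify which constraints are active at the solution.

KKT conditions for min x^2 + y^2 s.t. 2x + 3y >= 19, x >= 0, y >= 0:
Stationarity: 2x = mu*2 + mu_x, 2y = mu*3 + mu_y, with mu, mu_x, mu_y >= 0
Complementary slackness: mu*(2x + 3y - 19) = 0, mu_x*x = 0, mu_y*y = 0
(0, 0) is infeasible (2*0 + 3*0 < 19), so if mu = 0 stationarity would force x = mu_x/2 >= 0, y = mu_y/2 >= 0 with mu_x*x = mu_y*y = 0, i.e. x = y = 0: contradiction. Hence mu > 0 and 2x + 3y = 19 is active.
Try x > 0, y > 0 (so mu_x = mu_y = 0): x = 2*mu/2, y = 3*mu/2
Substitute: 2*(2*mu/2) + 3*(3*mu/2) = 19
  mu*13/2 = 19 => mu = 38/13
x* = 38/13 > 0, y* = 57/13 > 0, consistent with mu_x = mu_y = 0.
f is convex and the constraints are linear, so this KKT point is the global minimum.
f* = 361/13
Active constraints: 2x + 3y >= 19 (holds with equality, mu = 38/13 > 0); x >= 0 and y >= 0 are inactive (mu_x = mu_y = 0).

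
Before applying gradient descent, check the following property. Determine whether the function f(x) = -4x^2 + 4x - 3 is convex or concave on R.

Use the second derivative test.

f(x) = -4x^2 + 4x - 3
f'(x) = -8x + 4
f''(x) = -8
Since f''(x) = -8 < 0 for all x, f is concave on R.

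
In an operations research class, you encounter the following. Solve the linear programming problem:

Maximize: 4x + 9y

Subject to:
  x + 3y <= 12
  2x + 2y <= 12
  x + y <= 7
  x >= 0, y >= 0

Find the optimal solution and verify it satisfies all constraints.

Feasible vertices: (0, 0), (0, 4), (3, 3), (6, 0)
Objective 4x + 9y at each vertex:
  (0, 0): 0
  (0, 4): 36
  (3, 3): 39
  (6, 0): 24
Maximum is 39 at (3, 3).
Verify constraints at (x, y) = (3, 3):
  1*3 + 3*3 = 12 <= 12 (active)
  2*3 + 2*3 = 12 <= 12 (active)
  1*3 + 1*3 = 6 <= 7
  x = 3 >= 0, y = 3 >= 0. All constraints satisfied.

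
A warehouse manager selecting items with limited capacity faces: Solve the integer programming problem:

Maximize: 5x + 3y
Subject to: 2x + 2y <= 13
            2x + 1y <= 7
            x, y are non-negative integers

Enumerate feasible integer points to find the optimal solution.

Constraint 1: 2x + 2y <= 13
Constraint 2: 2x + 1y <= 7
Feasible x range (need y >= 0): 0 <= x <= min(13/2, 7/2) => x in {0, ..., 3}.
Enumerate feasible integer points row by row (the coefficient of y is 3 > 0, so for each x the largest feasible y gives the best value):
  x = 0: y <= min((13 - 2*0)/2, (7 - 2*0)/1) => y in {0, ..., 6}; best 5*0 + 3*6 = 18
  x = 1: y <= min((13 - 2*1)/2, (7 - 2*1)/1) => y in {0, ..., 5}; best 5*1 + 3*5 = 20
  x = 2: y <= min((13 - 2*2)/2, (7 - 2*2)/1) => y in {0, ..., 3}; best 5*2 + 3*3 = 19
  x = 3: y <= min((13 - 2*3)/2, (7 - 2*3)/1) => y in {0, ..., 1}; best 5*3 + 3*1 = 18
The maximum 5x + 3y = 20 is achieved at x = 1, y = 5.
Check: 2*1 + 2*5 = 12 <= 13 and 2*1 + 1*5 = 7 <= 7.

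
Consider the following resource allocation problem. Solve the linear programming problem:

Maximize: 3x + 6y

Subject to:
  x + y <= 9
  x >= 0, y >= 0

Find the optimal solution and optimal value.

The feasible region has vertices at [(0, 0), (9, 0), (0, 9)].
Checking objective 3x + 6y at each vertex:
  (0, 0): 3*0 + 6*0 = 0
  (9, 0): 3*9 + 6*0 = 27
  (0, 9): 3*0 + 6*9 = 54
Maximum is 54 at (0, 9).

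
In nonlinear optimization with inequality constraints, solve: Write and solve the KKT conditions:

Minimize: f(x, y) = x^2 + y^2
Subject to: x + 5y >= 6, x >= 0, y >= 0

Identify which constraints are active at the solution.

KKT conditions for min x^2 + y^2 s.t. 1x + 5y >= 6, x >= 0, y >= 0:
Stationarity: 2x = mu*1 + mu_x, 2y = mu*5 + mu_y, with mu, mu_x, mu_y >= 0
Complementary slackness: mu*(x + 5y - 6) = 0, mu_x*x = 0, mu_y*y = 0
(0, 0) is infeasible (1*0 + 5*0 < 6), so if mu = 0 stationarity would force x = mu_x/2 >= 0, y = mu_y/2 >= 0 with mu_x*x = mu_y*y = 0, i.e. x = y = 0: contradiction. Hence mu > 0 and x + 5y = 6 is active.
Try x > 0, y > 0 (so mu_x = mu_y = 0): x = 1*mu/2, y = 5*mu/2
Substitute: 1*(1*mu/2) + 5*(5*mu/2) = 6
  mu*26/2 = 6 => mu = 6/13
x* = 3/13 > 0, y* = 15/13 > 0, consistent with mu_x = mu_y = 0.
f is convex and the constraints are linear, so this KKT point is the global minimum.
f* = 18/13
Active constraints: x + 5y >= 6 (holds with equality, mu = 6/13 > 0); x >= 0 and y >= 0 are inactive (mu_x = mu_y = 0).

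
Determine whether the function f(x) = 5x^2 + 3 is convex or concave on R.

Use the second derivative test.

f(x) = 5x^2 + 3
f'(x) = 10x + 0
f''(x) = 10
Since f''(x) = 10 > 0 for all x, f is convex on R.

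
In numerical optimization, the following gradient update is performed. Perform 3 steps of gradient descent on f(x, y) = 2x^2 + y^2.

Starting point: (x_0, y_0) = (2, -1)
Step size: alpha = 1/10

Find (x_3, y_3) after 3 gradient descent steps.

f(x,y) = 2x^2 + y^2
grad_x = 4x + 0y, grad_y = 2y + 0x
Step 1: grad = (8, -2), (6/5, -4/5)
Step 2: grad = (24/5, -8/5), (18/25, -16/25)
Step 3: grad = (72/25, -32/25), (54/125, -64/125)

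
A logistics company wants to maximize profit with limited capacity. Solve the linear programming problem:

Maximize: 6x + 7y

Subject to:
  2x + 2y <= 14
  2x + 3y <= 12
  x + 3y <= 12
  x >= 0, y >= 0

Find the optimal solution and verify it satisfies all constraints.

Feasible vertices: (0, 0), (0, 4), (6, 0)
Objective 6x + 7y at each vertex:
  (0, 0): 0
  (0, 4): 28
  (6, 0): 36
Maximum is 36 at (6, 0).
Verify constraints at (x, y) = (6, 0):
  2*6 + 2*0 = 12 <= 14
  2*6 + 3*0 = 12 <= 12 (active)
  1*6 + 3*0 = 6 <= 12
  x = 6 >= 0, y = 0 >= 0. All constraints satisfied.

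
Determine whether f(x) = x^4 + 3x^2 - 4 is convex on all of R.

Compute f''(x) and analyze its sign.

f(x) = x^4 + 3x^2 - 4
f'(x) = 4x^3 + 6x
f''(x) = 12x^2 + 6
f''(x) = 12x^2 + 6 >= 6 > 0 for all x
Therefore, f is convex on R.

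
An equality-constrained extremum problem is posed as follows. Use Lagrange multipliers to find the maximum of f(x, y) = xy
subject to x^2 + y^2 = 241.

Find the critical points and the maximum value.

Lagrange conditions: y = 2*lambda*x and x = 2*lambda*y
If x = 0 then y = 0, violating the constraint, so x, y != 0.
Dividing: y/x = x/y => x^2 = y^2 => y = x or y = -x
Constraint: 2x^2 = 241 => x^2 = 241/2 => x = +/-sqrt(241/2)
Critical points: (sqrt(241/2), sqrt(241/2)), (-sqrt(241/2), -sqrt(241/2)), (sqrt(241/2), -sqrt(241/2)), (-sqrt(241/2), sqrt(241/2))
  y = x:  xy = x^2 = 241/2  at (sqrt(241/2), sqrt(241/2)) and (-sqrt(241/2), -sqrt(241/2))
  y = -x: xy = -x^2 = -241/2 at (sqrt(241/2), -sqrt(241/2)) and (-sqrt(241/2), sqrt(241/2))
Maximum xy = 241/2 at (sqrt(241/2), sqrt(241/2)) and (-sqrt(241/2), -sqrt(241/2))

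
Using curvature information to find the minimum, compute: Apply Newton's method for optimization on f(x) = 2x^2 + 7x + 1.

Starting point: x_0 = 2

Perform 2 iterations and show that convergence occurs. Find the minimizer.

f(x) = 2x^2 + 7x + 1, f'(x) = 4x + (7), f''(x) = 4
Step 1: f'(2) = 15, x_1 = 2 - 15/4 = -7/4
Step 2: f'(-7/4) = 0, x_2 = -7/4 (converged)
Newton's method converges in 1 step for quadratics.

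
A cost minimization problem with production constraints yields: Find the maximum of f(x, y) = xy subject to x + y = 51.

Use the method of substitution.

Substitute y = 51 - x into f(x,y) = xy:
g(x) = x(51 - x) = 51x - x^2
g'(x) = 51 - 2x = 0  =>  x = 51/2
y = 51 - 51/2 = 51/2
Maximum value = (51/2) * (51/2) = 2601/4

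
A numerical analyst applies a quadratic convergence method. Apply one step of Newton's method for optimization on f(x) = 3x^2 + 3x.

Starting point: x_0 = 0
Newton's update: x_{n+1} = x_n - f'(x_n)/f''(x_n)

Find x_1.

f(x) = 3x^2 + 3x
f'(x) = 6x + (3), f''(x) = 6
Newton step: x_1 = x_0 - f'(x_0)/f''(x_0)
f'(0) = 3
x_1 = 0 - 3/6 = -1/2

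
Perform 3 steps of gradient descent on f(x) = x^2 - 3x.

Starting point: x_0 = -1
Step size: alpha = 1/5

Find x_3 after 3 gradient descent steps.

f(x) = x^2 - 3x, f'(x) = 2x + (-3)
Step 1: f'(-1) = -5, x_1 = -1 - 1/5 * -5 = 0
Step 2: f'(0) = -3, x_2 = 0 - 1/5 * -3 = 3/5
Step 3: f'(3/5) = -9/5, x_3 = 3/5 - 1/5 * -9/5 = 24/25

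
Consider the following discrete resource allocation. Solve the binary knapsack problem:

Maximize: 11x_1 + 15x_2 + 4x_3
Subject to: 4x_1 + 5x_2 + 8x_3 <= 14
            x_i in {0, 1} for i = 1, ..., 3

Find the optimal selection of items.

Items: item 1 (v=11, w=4), item 2 (v=15, w=5), item 3 (v=4, w=8)
Capacity: 14
Checking all 8 subsets (w = total weight, v = total value):
  {}: w = 0, v = 0
  {1}: w = 4, v = 11
  {2}: w = 5, v = 15
  {3}: w = 8, v = 4
  {1, 2}: w = 9, v = 26
  {1, 3}: w = 12, v = 15
  {2, 3}: w = 13, v = 19
  {1, 2, 3}: w = 17 > 14, infeasible
Best feasible subset: items [1, 2]
Total weight: 9 <= 14, total value: 26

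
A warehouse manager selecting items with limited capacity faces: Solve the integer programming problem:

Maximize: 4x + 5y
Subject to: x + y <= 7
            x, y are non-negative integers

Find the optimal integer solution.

Objective: 4x + 5y, constraint: x + y <= 7
Coefficient of y is 5 > coefficient of x is 4, so allocate the entire budget to y.
Optimal: x = 0, y = 7, value = 35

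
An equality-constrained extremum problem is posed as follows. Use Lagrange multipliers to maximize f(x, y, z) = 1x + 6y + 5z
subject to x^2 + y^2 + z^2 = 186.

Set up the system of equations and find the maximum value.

Lagrange conditions: 1 = 2*lambda*x, 6 = 2*lambda*y, 5 = 2*lambda*z
So x:1 = y:6 = z:5, i.e. x = 1t, y = 6t, z = 5t
Constraint: t^2*(1^2 + 6^2 + 5^2) = 186
  t^2 * 62 = 186  =>  t = sqrt(3)
Maximum = 1*1t + 6*6t + 5*5t = 62*sqrt(3) = sqrt(11532)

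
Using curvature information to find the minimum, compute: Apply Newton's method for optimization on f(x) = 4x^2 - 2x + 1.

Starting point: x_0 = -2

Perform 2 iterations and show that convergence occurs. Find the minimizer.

f(x) = 4x^2 - 2x + 1, f'(x) = 8x + (-2), f''(x) = 8
Step 1: f'(-2) = -18, x_1 = -2 - -18/8 = 1/4
Step 2: f'(1/4) = 0, x_2 = 1/4 (converged)
Newton's method converges in 1 step for quadratics.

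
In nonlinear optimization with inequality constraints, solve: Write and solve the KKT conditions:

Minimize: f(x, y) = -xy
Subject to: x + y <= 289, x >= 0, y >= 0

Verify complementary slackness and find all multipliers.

Problem: min -xy s.t. x + y <= 289 (multiplier lambda), x >= 0 (mu_x), y >= 0 (mu_y)
KKT stationarity: -y + lambda - mu_x = 0, -x + lambda - mu_y = 0, with lambda, mu_x, mu_y >= 0
Complementary slackness: lambda*(x + y - 289) = 0, mu_x*x = 0, mu_y*y = 0
If lambda = 0: y = -mu_x <= 0 and x = -mu_y <= 0 force x = y = 0 with f = 0; but x = y = 289/2 is feasible with f = -83521/4 < 0, so this is not the minimum. Hence lambda > 0 and x + y = 289.
Try x > 0, y > 0 (so mu_x = mu_y = 0): y = lambda, x = lambda => x = y = lambda
x + y = 289 => 2*lambda = 289 => lambda = 289/2
x* = y* = 289/2 > 0, consistent with mu_x = mu_y = 0.
(Any feasible point with x = 0 or y = 0 has f = 0 > -83521/4, so the minimum is not on those boundaries.)
min(-xy) = -83521/4 (i.e. max xy = 83521/4)
Multipliers: lambda = 289/2, mu_x = 0, mu_y = 0
Complementary slackness: lambda*(x + y - 289) = 289/2*(289/2 + 289/2 - 289) = 0, mu_x*x = 0*289/2 = 0, mu_y*y = 0*289/2 = 0. Satisfied.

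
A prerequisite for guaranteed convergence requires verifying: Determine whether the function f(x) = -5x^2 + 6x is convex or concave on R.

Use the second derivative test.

f(x) = -5x^2 + 6x
f'(x) = -10x + 6
f''(x) = -10
Since f''(x) = -10 < 0 for all x, f is concave on R.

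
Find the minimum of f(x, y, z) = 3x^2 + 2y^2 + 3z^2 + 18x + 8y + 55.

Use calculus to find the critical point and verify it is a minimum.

f(x,y,z) = 3x^2 + 2y^2 + 3z^2 + 18x + 8y + 55
df/dx = 6x + (18) = 0 => x = -3
df/dy = 4y + (8) = 0 => y = -2
df/dz = 6z + (0) = 0 => z = 0
f(-3,-2,0) = 3*(-3)^2 + 2*(-2)^2 + 3*(0)^2 + 18*(-3) + 8*(-2) + 55 = 20
Hessian is diagonal with entries 6, 4, 6 > 0, confirmed minimum.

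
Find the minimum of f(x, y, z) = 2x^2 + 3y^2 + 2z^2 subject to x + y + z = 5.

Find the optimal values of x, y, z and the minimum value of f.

Using Lagrange multipliers on f = 2x^2 + 3y^2 + 2z^2 with constraint x + y + z = 5:
Conditions: 2*2*x = lambda, 2*3*y = lambda, 2*2*z = lambda
So x = lambda/4, y = lambda/6, z = lambda/4
Substituting into constraint: lambda * (2/3) = 5
lambda = 15/2
x = 15/8, y = 5/4, z = 15/8
Minimum value = 75/4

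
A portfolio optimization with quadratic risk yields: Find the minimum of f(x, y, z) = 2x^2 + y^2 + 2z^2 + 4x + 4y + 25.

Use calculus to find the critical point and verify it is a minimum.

f(x,y,z) = 2x^2 + y^2 + 2z^2 + 4x + 4y + 25
df/dx = 4x + (4) = 0 => x = -1
df/dy = 2y + (4) = 0 => y = -2
df/dz = 4z + (0) = 0 => z = 0
f(-1,-2,0) = 2*(-1)^2 + 1*(-2)^2 + 2*(0)^2 + 4*(-1) + 4*(-2) + 25 = 19
Hessian is diagonal with entries 4, 2, 4 > 0, confirmed minimum.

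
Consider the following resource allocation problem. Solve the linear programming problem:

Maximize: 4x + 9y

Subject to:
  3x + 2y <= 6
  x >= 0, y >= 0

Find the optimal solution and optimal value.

The feasible region has vertices at [(0, 0), (2, 0), (0, 3)].
Checking objective 4x + 9y at each vertex:
  (0, 0): 4*0 + 9*0 = 0
  (2, 0): 4*2 + 9*0 = 8
  (0, 3): 4*0 + 9*3 = 27
Maximum is 27 at (0, 3).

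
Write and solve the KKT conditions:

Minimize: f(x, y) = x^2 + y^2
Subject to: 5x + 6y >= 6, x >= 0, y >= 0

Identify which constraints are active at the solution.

KKT conditions for min x^2 + y^2 s.t. 5x + 6y >= 6, x >= 0, y >= 0:
Stationarity: 2x = mu*5 + mu_x, 2y = mu*6 + mu_y, with mu, mu_x, mu_y >= 0
Complementary slackness: mu*(5x + 6y - 6) = 0, mu_x*x = 0, mu_y*y = 0
(0, 0) is infeasible (5*0 + 6*0 < 6), so if mu = 0 stationarity would force x = mu_x/2 >= 0, y = mu_y/2 >= 0 with mu_x*x = mu_y*y = 0, i.e. x = y = 0: contradiction. Hence mu > 0 and 5x + 6y = 6 is active.
Try x > 0, y > 0 (so mu_x = mu_y = 0): x = 5*mu/2, y = 6*mu/2
Substitute: 5*(5*mu/2) + 6*(6*mu/2) = 6
  mu*61/2 = 6 => mu = 12/61
x* = 30/61 > 0, y* = 36/61 > 0, consistent with mu_x = mu_y = 0.
f is convex and the constraints are linear, so this KKT point is the global minimum.
f* = 36/61
Active constraints: 5x + 6y >= 6 (holds with equality, mu = 12/61 > 0); x >= 0 and y >= 0 are inactive (mu_x = mu_y = 0).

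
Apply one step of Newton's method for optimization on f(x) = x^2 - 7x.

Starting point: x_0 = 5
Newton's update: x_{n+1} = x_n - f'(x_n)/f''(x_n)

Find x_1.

f(x) = x^2 - 7x
f'(x) = 2x + (-7), f''(x) = 2
Newton step: x_1 = x_0 - f'(x_0)/f''(x_0)
f'(5) = 3
x_1 = 5 - 3/2 = 7/2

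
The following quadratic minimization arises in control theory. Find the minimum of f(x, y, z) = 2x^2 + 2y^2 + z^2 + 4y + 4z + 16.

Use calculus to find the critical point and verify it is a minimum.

f(x,y,z) = 2x^2 + 2y^2 + z^2 + 4y + 4z + 16
df/dx = 4x + (0) = 0 => x = 0
df/dy = 4y + (4) = 0 => y = -1
df/dz = 2z + (4) = 0 => z = -2
f(0,-1,-2) = 2*(0)^2 + 2*(-1)^2 + 1*(-2)^2 + 4*(-1) + 4*(-2) + 16 = 10
Hessian is diagonal with entries 4, 4, 2 > 0, confirmed minimum.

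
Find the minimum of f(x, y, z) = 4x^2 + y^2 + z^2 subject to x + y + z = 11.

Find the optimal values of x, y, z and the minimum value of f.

Using Lagrange multipliers on f = 4x^2 + y^2 + z^2 with constraint x + y + z = 11:
Conditions: 2*4*x = lambda, 2*1*y = lambda, 2*1*z = lambda
So x = lambda/8, y = lambda/2, z = lambda/2
Substituting into constraint: lambda * (9/8) = 11
lambda = 88/9
x = 11/9, y = 44/9, z = 44/9
Minimum value = 484/9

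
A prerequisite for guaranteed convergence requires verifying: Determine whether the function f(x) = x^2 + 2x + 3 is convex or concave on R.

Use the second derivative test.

f(x) = x^2 + 2x + 3
f'(x) = 2x + 2
f''(x) = 2
Since f''(x) = 2 > 0 for all x, f is convex on R.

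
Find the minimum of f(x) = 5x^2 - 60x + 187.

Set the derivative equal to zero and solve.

f(x) = 5x^2 - 60x + 187
f'(x) = 10x + (-60) = 0
x = 60/10 = 6
f(6) = 7
Since f''(x) = 10 > 0, this is a minimum.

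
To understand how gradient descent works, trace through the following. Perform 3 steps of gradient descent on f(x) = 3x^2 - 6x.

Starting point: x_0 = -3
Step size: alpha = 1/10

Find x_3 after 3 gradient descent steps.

f(x) = 3x^2 - 6x, f'(x) = 6x + (-6)
Step 1: f'(-3) = -24, x_1 = -3 - 1/10 * -24 = -3/5
Step 2: f'(-3/5) = -48/5, x_2 = -3/5 - 1/10 * -48/5 = 9/25
Step 3: f'(9/25) = -96/25, x_3 = 9/25 - 1/10 * -96/25 = 93/125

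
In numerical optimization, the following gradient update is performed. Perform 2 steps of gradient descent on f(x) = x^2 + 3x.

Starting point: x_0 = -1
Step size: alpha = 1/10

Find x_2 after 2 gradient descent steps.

f(x) = x^2 + 3x, f'(x) = 2x + (3)
Step 1: f'(-1) = 1, x_1 = -1 - 1/10 * 1 = -11/10
Step 2: f'(-11/10) = 4/5, x_2 = -11/10 - 1/10 * 4/5 = -59/50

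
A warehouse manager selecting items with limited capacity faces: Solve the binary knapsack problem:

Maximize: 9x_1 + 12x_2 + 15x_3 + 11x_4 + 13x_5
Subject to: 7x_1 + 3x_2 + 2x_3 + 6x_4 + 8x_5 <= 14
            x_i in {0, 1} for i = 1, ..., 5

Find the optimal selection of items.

Items: item 1 (v=9, w=7), item 2 (v=12, w=3), item 3 (v=15, w=2), item 4 (v=11, w=6), item 5 (v=13, w=8)
Capacity: 14
Checking all 32 subsets (w = total weight, v = total value):
  {}: w = 0, v = 0
  {1}: w = 7, v = 9
  {2}: w = 3, v = 12
  {3}: w = 2, v = 15
  {4}: w = 6, v = 11
  {5}: w = 8, v = 13
  {1, 2}: w = 10, v = 21
  {1, 3}: w = 9, v = 24
  {1, 4}: w = 13, v = 20
  {1, 5}: w = 15 > 14, infeasible
  {2, 3}: w = 5, v = 27
  {2, 4}: w = 9, v = 23
  {2, 5}: w = 11, v = 25
  {3, 4}: w = 8, v = 26
  {3, 5}: w = 10, v = 28
  {4, 5}: w = 14, v = 24
  {1, 2, 3}: w = 12, v = 36
  {1, 2, 4}: w = 16 > 14, infeasible
  {1, 2, 5}: w = 18 > 14, infeasible
  {1, 3, 4}: w = 15 > 14, infeasible
  {1, 3, 5}: w = 17 > 14, infeasible
  {1, 4, 5}: w = 21 > 14, infeasible
  {2, 3, 4}: w = 11, v = 38
  {2, 3, 5}: w = 13, v = 40
  {2, 4, 5}: w = 17 > 14, infeasible
  {3, 4, 5}: w = 16 > 14, infeasible
  {1, 2, 3, 4}: w = 18 > 14, infeasible
  {1, 2, 3, 5}: w = 20 > 14, infeasible
  {1, 2, 4, 5}: w = 24 > 14, infeasible
  {1, 3, 4, 5}: w = 23 > 14, infeasible
  {2, 3, 4, 5}: w = 19 > 14, infeasible
  {1, 2, 3, 4, 5}: w = 26 > 14, infeasible
Best feasible subset: items [2, 3, 5]
Total weight: 13 <= 14, total value: 40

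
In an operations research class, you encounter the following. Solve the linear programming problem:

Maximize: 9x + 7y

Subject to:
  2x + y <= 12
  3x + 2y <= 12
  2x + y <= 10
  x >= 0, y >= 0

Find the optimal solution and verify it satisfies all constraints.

Feasible vertices: (0, 0), (0, 6), (4, 0)
Objective 9x + 7y at each vertex:
  (0, 0): 0
  (0, 6): 42
  (4, 0): 36
Maximum is 42 at (0, 6).
Verify constraints at (x, y) = (0, 6):
  2*0 + 1*6 = 6 <= 12
  3*0 + 2*6 = 12 <= 12 (active)
  2*0 + 1*6 = 6 <= 10
  x = 0 >= 0, y = 6 >= 0. All constraints satisfied.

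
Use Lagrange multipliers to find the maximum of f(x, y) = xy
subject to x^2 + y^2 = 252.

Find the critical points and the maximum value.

Lagrange conditions: y = 2*lambda*x and x = 2*lambda*y
If x = 0 then y = 0, violating the constraint, so x, y != 0.
Dividing: y/x = x/y => x^2 = y^2 => y = x or y = -x
Constraint: 2x^2 = 252 => x^2 = 126 => x = +/-sqrt(126)
Critical points: (sqrt(126), sqrt(126)), (-sqrt(126), -sqrt(126)), (sqrt(126), -sqrt(126)), (-sqrt(126), sqrt(126))
  y = x:  xy = x^2 = 126  at (sqrt(126), sqrt(126)) and (-sqrt(126), -sqrt(126))
  y = -x: xy = -x^2 = -126 at (sqrt(126), -sqrt(126)) and (-sqrt(126), sqrt(126))
Maximum xy = 126 at (sqrt(126), sqrt(126)) and (-sqrt(126), -sqrt(126))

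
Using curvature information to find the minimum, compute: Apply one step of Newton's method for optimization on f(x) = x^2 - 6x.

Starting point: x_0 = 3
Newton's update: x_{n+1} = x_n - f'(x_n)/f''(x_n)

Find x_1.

f(x) = x^2 - 6x
f'(x) = 2x + (-6), f''(x) = 2
Newton step: x_1 = x_0 - f'(x_0)/f''(x_0)
f'(3) = 0
x_1 = 3 - 0/2 = 3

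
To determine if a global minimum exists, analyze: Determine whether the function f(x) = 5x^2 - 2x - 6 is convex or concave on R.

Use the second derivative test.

f(x) = 5x^2 - 2x - 6
f'(x) = 10x - 2
f''(x) = 10
Since f''(x) = 10 > 0 for all x, f is convex on R.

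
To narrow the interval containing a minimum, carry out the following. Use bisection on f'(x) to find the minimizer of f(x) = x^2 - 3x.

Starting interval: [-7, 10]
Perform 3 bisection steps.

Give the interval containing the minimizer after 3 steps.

Finding critical point of f(x) = x^2 - 3x using bisection on f'(x) = 2x + -3.
f'(x) = 0 when x = 3/2.
Starting interval: [-7, 10]
Step 1: mid = 3/2, f'(mid) = 0, new interval = [3/2, 3/2]
Step 2: mid = 3/2, f'(mid) = 0, new interval = [3/2, 3/2]
Step 3: mid = 3/2, f'(mid) = 0, new interval = [3/2, 3/2]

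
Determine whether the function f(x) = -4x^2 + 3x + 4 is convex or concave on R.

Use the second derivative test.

f(x) = -4x^2 + 3x + 4
f'(x) = -8x + 3
f''(x) = -8
Since f''(x) = -8 < 0 for all x, f is concave on R.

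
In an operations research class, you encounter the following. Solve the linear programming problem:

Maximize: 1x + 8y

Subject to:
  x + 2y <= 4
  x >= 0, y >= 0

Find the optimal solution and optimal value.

The feasible region has vertices at [(0, 0), (4, 0), (0, 2)].
Checking objective 1x + 8y at each vertex:
  (0, 0): 1*0 + 8*0 = 0
  (4, 0): 1*4 + 8*0 = 4
  (0, 2): 1*0 + 8*2 = 16
Maximum is 16 at (0, 2).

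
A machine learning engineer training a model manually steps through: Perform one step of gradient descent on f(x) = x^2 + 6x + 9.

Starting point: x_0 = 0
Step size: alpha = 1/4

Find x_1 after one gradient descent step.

f(x) = x^2 + 6x + 9
f'(x) = 2x + 6
f'(0) = 2*0 + (6) = 6
x_1 = x_0 - alpha * f'(x_0) = 0 - 1/4 * 6 = -3/2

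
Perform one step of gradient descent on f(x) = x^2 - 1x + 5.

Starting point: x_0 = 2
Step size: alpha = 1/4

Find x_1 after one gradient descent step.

f(x) = x^2 - 1x + 5
f'(x) = 2x - 1
f'(2) = 2*2 + (-1) = 3
x_1 = x_0 - alpha * f'(x_0) = 2 - 1/4 * 3 = 5/4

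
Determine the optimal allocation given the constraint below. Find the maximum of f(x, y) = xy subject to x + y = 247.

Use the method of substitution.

Substitute y = 247 - x into f(x,y) = xy:
g(x) = x(247 - x) = 247x - x^2
g'(x) = 247 - 2x = 0  =>  x = 247/2
y = 247 - 247/2 = 247/2
Maximum value = (247/2) * (247/2) = 61009/4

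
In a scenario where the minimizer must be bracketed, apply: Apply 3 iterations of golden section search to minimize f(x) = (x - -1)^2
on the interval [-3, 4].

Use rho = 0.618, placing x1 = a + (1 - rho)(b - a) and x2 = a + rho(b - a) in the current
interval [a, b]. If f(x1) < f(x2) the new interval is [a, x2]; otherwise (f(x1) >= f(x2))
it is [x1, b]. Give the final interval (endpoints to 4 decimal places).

Golden section search for min of f(x) = (x - -1)^2 on [-3, 4].
Each step: x1 = a + (1 - rho)(b - a), x2 = a + rho(b - a); if f(x1) < f(x2) keep [a, x2], otherwise keep [x1, b].
Step 1: [-3.0000, 4.0000], x1=-0.3260 (f=0.4543), x2=1.3260 (f=5.4103); f(x1) < f(x2) => keep [-3.0000, 1.3260]
Step 2: [-3.0000, 1.3260], x1=-1.3475 (f=0.1207), x2=-0.3265 (f=0.4536); f(x1) < f(x2) => keep [-3.0000, -0.3265]
Step 3: [-3.0000, -0.3265], x1=-1.9787 (f=0.9579), x2=-1.3478 (f=0.1210); f(x1) > f(x2) => keep [-1.9787, -0.3265]
Final interval: [-1.9787, -0.3265]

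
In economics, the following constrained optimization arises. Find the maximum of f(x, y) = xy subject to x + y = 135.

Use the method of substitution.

Substitute y = 135 - x into f(x,y) = xy:
g(x) = x(135 - x) = 135x - x^2
g'(x) = 135 - 2x = 0  =>  x = 135/2
y = 135 - 135/2 = 135/2
Maximum value = (135/2) * (135/2) = 18225/4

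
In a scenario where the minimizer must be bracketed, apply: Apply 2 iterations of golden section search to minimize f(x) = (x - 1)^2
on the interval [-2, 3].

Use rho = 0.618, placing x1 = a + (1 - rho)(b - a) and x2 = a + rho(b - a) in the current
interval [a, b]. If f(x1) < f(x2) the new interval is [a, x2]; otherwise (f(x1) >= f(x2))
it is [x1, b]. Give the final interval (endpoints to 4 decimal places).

Golden section search for min of f(x) = (x - 1)^2 on [-2, 3].
Each step: x1 = a + (1 - rho)(b - a), x2 = a + rho(b - a); if f(x1) < f(x2) keep [a, x2], otherwise keep [x1, b].
Step 1: [-2.0000, 3.0000], x1=-0.0900 (f=1.1881), x2=1.0900 (f=0.0081); f(x1) > f(x2) => keep [-0.0900, 3.0000]
Step 2: [-0.0900, 3.0000], x1=1.0904 (f=0.0082), x2=1.8196 (f=0.6718); f(x1) < f(x2) => keep [-0.0900, 1.8196]
Final interval: [-0.0900, 1.8196]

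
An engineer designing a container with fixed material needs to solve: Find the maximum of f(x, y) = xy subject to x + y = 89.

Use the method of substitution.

Substitute y = 89 - x into f(x,y) = xy:
g(x) = x(89 - x) = 89x - x^2
g'(x) = 89 - 2x = 0  =>  x = 89/2
y = 89 - 89/2 = 89/2
Maximum value = (89/2) * (89/2) = 7921/4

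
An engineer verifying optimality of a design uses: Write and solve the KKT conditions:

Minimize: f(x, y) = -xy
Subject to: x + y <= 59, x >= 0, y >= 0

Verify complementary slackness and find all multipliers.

Problem: min -xy s.t. x + y <= 59 (multiplier lambda), x >= 0 (mu_x), y >= 0 (mu_y)
KKT stationarity: -y + lambda - mu_x = 0, -x + lambda - mu_y = 0, with lambda, mu_x, mu_y >= 0
Complementary slackness: lambda*(x + y - 59) = 0, mu_x*x = 0, mu_y*y = 0
If lambda = 0: y = -mu_x <= 0 and x = -mu_y <= 0 force x = y = 0 with f = 0; but x = y = 59/2 is feasible with f = -3481/4 < 0, so this is not the minimum. Hence lambda > 0 and x + y = 59.
Try x > 0, y > 0 (so mu_x = mu_y = 0): y = lambda, x = lambda => x = y = lambda
x + y = 59 => 2*lambda = 59 => lambda = 59/2
x* = y* = 59/2 > 0, consistent with mu_x = mu_y = 0.
(Any feasible point with x = 0 or y = 0 has f = 0 > -3481/4, so the minimum is not on those boundaries.)
min(-xy) = -3481/4 (i.e. max xy = 3481/4)
Multipliers: lambda = 59/2, mu_x = 0, mu_y = 0
Complementary slackness: lambda*(x + y - 59) = 59/2*(59/2 + 59/2 - 59) = 0, mu_x*x = 0*59/2 = 0, mu_y*y = 0*59/2 = 0. Satisfied.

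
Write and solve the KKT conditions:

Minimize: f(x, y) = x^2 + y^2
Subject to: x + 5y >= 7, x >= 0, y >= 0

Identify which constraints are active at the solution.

KKT conditions for min x^2 + y^2 s.t. 1x + 5y >= 7, x >= 0, y >= 0:
Stationarity: 2x = mu*1 + mu_x, 2y = mu*5 + mu_y, with mu, mu_x, mu_y >= 0
Complementary slackness: mu*(x + 5y - 7) = 0, mu_x*x = 0, mu_y*y = 0
(0, 0) is infeasible (1*0 + 5*0 < 7), so if mu = 0 stationarity would force x = mu_x/2 >= 0, y = mu_y/2 >= 0 with mu_x*x = mu_y*y = 0, i.e. x = y = 0: contradiction. Hence mu > 0 and x + 5y = 7 is active.
Try x > 0, y > 0 (so mu_x = mu_y = 0): x = 1*mu/2, y = 5*mu/2
Substitute: 1*(1*mu/2) + 5*(5*mu/2) = 7
  mu*26/2 = 7 => mu = 7/13
x* = 7/26 > 0, y* = 35/26 > 0, consistent with mu_x = mu_y = 0.
f is convex and the constraints are linear, so this KKT point is the global minimum.
f* = 49/26
Active constraints: x + 5y >= 7 (holds with equality, mu = 7/13 > 0); x >= 0 and y >= 0 are inactive (mu_x = mu_y = 0).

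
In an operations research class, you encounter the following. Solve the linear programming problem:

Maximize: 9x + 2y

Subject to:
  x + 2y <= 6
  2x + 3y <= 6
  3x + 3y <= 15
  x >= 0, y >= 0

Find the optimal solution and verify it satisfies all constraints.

Feasible vertices: (0, 0), (0, 2), (3, 0)
Objective 9x + 2y at each vertex:
  (0, 0): 0
  (0, 2): 4
  (3, 0): 27
Maximum is 27 at (3, 0).
Verify constraints at (x, y) = (3, 0):
  1*3 + 2*0 = 3 <= 6
  2*3 + 3*0 = 6 <= 6 (active)
  3*3 + 3*0 = 9 <= 15
  x = 3 >= 0, y = 0 >= 0. All constraints satisfied.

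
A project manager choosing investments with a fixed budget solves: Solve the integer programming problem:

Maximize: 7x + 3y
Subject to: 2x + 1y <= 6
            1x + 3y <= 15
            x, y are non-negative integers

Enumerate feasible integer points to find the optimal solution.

Constraint 1: 2x + 1y <= 6
Constraint 2: 1x + 3y <= 15
Feasible x range (need y >= 0): 0 <= x <= min(6/2, 15/1) => x in {0, ..., 3}.
Enumerate feasible integer points row by row (the coefficient of y is 3 > 0, so for each x the largest feasible y gives the best value):
  x = 0: y <= min((6 - 2*0)/1, (15 - 1*0)/3) => y in {0, ..., 5}; best 7*0 + 3*5 = 15
  x = 1: y <= min((6 - 2*1)/1, (15 - 1*1)/3) => y in {0, ..., 4}; best 7*1 + 3*4 = 19
  x = 2: y <= min((6 - 2*2)/1, (15 - 1*2)/3) => y in {0, ..., 2}; best 7*2 + 3*2 = 20
  x = 3: y <= min((6 - 2*3)/1, (15 - 1*3)/3) => y in {0}; best 7*3 + 3*0 = 21
The maximum 7x + 3y = 21 is achieved at x = 3, y = 0.
Check: 2*3 + 1*0 = 6 <= 6 and 1*3 + 3*0 = 3 <= 15.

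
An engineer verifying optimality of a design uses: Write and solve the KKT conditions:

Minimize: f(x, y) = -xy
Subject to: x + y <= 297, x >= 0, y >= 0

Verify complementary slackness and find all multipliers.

Problem: min -xy s.t. x + y <= 297 (multiplier lambda), x >= 0 (mu_x), y >= 0 (mu_y)
KKT stationarity: -y + lambda - mu_x = 0, -x + lambda - mu_y = 0, with lambda, mu_x, mu_y >= 0
Complementary slackness: lambda*(x + y - 297) = 0, mu_x*x = 0, mu_y*y = 0
If lambda = 0: y = -mu_x <= 0 and x = -mu_y <= 0 force x = y = 0 with f = 0; but x = y = 297/2 is feasible with f = -88209/4 < 0, so this is not the minimum. Hence lambda > 0 and x + y = 297.
Try x > 0, y > 0 (so mu_x = mu_y = 0): y = lambda, x = lambda => x = y = lambda
x + y = 297 => 2*lambda = 297 => lambda = 297/2
x* = y* = 297/2 > 0, consistent with mu_x = mu_y = 0.
(Any feasible point with x = 0 or y = 0 has f = 0 > -88209/4, so the minimum is not on those boundaries.)
min(-xy) = -88209/4 (i.e. max xy = 88209/4)
Multipliers: lambda = 297/2, mu_x = 0, mu_y = 0
Complementary slackness: lambda*(x + y - 297) = 297/2*(297/2 + 297/2 - 297) = 0, mu_x*x = 0*297/2 = 0, mu_y*y = 0*297/2 = 0. Satisfied.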